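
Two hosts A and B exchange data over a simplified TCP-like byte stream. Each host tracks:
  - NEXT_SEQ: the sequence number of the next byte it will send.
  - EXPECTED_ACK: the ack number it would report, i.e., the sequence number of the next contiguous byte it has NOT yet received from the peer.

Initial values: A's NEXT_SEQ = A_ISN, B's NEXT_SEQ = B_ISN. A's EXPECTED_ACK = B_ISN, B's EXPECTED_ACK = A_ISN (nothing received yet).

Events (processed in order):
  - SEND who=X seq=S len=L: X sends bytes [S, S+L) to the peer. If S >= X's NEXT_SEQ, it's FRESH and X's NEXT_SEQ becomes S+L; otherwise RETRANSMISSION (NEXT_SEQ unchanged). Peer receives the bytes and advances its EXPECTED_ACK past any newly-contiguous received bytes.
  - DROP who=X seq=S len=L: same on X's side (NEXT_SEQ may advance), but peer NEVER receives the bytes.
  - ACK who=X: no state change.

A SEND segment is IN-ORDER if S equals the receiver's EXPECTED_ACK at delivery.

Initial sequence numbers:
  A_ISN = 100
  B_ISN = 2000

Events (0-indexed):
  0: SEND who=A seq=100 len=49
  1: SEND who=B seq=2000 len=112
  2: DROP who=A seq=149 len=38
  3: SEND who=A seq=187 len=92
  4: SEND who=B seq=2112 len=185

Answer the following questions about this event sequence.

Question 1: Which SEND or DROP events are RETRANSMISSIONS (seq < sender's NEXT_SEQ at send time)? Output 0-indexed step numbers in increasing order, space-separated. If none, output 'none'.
Step 0: SEND seq=100 -> fresh
Step 1: SEND seq=2000 -> fresh
Step 2: DROP seq=149 -> fresh
Step 3: SEND seq=187 -> fresh
Step 4: SEND seq=2112 -> fresh

Answer: none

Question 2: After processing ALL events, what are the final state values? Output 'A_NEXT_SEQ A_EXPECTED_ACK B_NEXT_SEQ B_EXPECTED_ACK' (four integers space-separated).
Answer: 279 2297 2297 149

Derivation:
After event 0: A_seq=149 A_ack=2000 B_seq=2000 B_ack=149
After event 1: A_seq=149 A_ack=2112 B_seq=2112 B_ack=149
After event 2: A_seq=187 A_ack=2112 B_seq=2112 B_ack=149
After event 3: A_seq=279 A_ack=2112 B_seq=2112 B_ack=149
After event 4: A_seq=279 A_ack=2297 B_seq=2297 B_ack=149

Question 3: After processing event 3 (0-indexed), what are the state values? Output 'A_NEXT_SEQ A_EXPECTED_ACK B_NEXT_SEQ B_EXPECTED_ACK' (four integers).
After event 0: A_seq=149 A_ack=2000 B_seq=2000 B_ack=149
After event 1: A_seq=149 A_ack=2112 B_seq=2112 B_ack=149
After event 2: A_seq=187 A_ack=2112 B_seq=2112 B_ack=149
After event 3: A_seq=279 A_ack=2112 B_seq=2112 B_ack=149

279 2112 2112 149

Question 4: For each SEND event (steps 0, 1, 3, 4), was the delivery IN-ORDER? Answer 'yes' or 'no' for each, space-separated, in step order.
Answer: yes yes no yes

Derivation:
Step 0: SEND seq=100 -> in-order
Step 1: SEND seq=2000 -> in-order
Step 3: SEND seq=187 -> out-of-order
Step 4: SEND seq=2112 -> in-order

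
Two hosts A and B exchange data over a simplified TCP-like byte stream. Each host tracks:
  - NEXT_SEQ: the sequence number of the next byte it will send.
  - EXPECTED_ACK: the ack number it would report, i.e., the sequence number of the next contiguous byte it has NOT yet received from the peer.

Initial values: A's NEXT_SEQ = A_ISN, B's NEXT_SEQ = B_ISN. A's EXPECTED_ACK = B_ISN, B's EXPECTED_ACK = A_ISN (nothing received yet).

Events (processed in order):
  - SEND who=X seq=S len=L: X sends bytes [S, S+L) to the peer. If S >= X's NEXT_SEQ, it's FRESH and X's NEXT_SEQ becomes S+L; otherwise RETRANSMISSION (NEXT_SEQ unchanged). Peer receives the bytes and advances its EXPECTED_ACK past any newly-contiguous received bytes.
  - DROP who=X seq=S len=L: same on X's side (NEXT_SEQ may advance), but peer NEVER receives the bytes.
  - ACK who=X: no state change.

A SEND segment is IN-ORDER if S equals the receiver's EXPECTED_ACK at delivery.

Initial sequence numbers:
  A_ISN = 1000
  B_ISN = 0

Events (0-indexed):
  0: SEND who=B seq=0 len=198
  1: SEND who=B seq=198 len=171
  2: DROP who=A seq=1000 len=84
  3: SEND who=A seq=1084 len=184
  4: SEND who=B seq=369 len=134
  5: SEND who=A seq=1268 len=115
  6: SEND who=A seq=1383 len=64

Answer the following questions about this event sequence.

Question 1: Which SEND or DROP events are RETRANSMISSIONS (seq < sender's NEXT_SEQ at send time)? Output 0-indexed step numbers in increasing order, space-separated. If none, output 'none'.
Step 0: SEND seq=0 -> fresh
Step 1: SEND seq=198 -> fresh
Step 2: DROP seq=1000 -> fresh
Step 3: SEND seq=1084 -> fresh
Step 4: SEND seq=369 -> fresh
Step 5: SEND seq=1268 -> fresh
Step 6: SEND seq=1383 -> fresh

Answer: none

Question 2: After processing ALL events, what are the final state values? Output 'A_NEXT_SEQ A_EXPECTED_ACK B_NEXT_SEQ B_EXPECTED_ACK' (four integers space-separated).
After event 0: A_seq=1000 A_ack=198 B_seq=198 B_ack=1000
After event 1: A_seq=1000 A_ack=369 B_seq=369 B_ack=1000
After event 2: A_seq=1084 A_ack=369 B_seq=369 B_ack=1000
After event 3: A_seq=1268 A_ack=369 B_seq=369 B_ack=1000
After event 4: A_seq=1268 A_ack=503 B_seq=503 B_ack=1000
After event 5: A_seq=1383 A_ack=503 B_seq=503 B_ack=1000
After event 6: A_seq=1447 A_ack=503 B_seq=503 B_ack=1000

Answer: 1447 503 503 1000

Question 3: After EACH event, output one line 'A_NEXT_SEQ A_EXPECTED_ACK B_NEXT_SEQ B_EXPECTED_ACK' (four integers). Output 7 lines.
1000 198 198 1000
1000 369 369 1000
1084 369 369 1000
1268 369 369 1000
1268 503 503 1000
1383 503 503 1000
1447 503 503 1000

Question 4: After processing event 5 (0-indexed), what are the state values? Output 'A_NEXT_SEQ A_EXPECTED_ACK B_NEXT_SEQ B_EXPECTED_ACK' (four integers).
After event 0: A_seq=1000 A_ack=198 B_seq=198 B_ack=1000
After event 1: A_seq=1000 A_ack=369 B_seq=369 B_ack=1000
After event 2: A_seq=1084 A_ack=369 B_seq=369 B_ack=1000
After event 3: A_seq=1268 A_ack=369 B_seq=369 B_ack=1000
After event 4: A_seq=1268 A_ack=503 B_seq=503 B_ack=1000
After event 5: A_seq=1383 A_ack=503 B_seq=503 B_ack=1000

1383 503 503 1000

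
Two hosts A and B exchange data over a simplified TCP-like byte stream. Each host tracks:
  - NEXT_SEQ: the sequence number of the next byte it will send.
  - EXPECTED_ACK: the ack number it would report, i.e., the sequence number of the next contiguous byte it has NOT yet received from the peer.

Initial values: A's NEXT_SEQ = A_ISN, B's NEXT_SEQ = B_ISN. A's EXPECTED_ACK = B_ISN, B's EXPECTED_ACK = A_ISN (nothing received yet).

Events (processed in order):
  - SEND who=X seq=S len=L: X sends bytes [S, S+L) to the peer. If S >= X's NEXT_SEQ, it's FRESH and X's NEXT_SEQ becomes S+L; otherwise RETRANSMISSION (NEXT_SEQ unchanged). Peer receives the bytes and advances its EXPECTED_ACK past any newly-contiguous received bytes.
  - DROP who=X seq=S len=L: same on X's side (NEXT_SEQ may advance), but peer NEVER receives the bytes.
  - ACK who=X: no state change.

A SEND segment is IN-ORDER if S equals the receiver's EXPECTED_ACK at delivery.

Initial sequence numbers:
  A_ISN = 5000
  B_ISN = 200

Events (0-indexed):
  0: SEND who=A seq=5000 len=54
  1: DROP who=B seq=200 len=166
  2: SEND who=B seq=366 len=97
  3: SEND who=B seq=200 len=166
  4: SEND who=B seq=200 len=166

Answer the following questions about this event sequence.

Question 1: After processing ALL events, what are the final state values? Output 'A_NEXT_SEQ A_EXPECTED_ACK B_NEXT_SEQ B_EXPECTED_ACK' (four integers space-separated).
Answer: 5054 463 463 5054

Derivation:
After event 0: A_seq=5054 A_ack=200 B_seq=200 B_ack=5054
After event 1: A_seq=5054 A_ack=200 B_seq=366 B_ack=5054
After event 2: A_seq=5054 A_ack=200 B_seq=463 B_ack=5054
After event 3: A_seq=5054 A_ack=463 B_seq=463 B_ack=5054
After event 4: A_seq=5054 A_ack=463 B_seq=463 B_ack=5054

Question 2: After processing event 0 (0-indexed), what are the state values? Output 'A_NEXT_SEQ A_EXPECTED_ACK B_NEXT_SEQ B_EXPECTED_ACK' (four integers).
After event 0: A_seq=5054 A_ack=200 B_seq=200 B_ack=5054

5054 200 200 5054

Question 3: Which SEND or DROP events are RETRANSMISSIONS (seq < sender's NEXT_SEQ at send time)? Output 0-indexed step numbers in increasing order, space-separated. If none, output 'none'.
Step 0: SEND seq=5000 -> fresh
Step 1: DROP seq=200 -> fresh
Step 2: SEND seq=366 -> fresh
Step 3: SEND seq=200 -> retransmit
Step 4: SEND seq=200 -> retransmit

Answer: 3 4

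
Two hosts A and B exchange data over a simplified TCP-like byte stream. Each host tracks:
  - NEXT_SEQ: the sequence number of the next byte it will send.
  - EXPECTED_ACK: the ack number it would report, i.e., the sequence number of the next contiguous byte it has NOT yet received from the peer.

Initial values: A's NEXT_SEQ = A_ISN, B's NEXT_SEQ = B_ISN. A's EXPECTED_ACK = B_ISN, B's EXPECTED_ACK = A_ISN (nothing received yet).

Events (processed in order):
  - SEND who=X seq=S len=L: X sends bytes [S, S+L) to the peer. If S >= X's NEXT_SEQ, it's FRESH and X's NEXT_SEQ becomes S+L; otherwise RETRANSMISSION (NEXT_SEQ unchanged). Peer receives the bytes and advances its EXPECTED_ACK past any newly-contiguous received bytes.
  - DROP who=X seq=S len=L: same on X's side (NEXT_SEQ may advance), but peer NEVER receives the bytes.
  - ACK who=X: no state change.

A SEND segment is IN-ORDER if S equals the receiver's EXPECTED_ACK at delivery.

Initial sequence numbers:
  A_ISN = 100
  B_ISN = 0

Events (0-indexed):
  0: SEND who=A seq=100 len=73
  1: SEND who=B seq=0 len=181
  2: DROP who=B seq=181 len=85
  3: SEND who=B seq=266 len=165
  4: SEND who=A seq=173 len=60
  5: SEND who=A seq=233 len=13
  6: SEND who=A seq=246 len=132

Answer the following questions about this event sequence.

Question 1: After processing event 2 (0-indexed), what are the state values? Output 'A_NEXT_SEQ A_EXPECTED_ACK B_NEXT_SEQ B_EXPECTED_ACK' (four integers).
After event 0: A_seq=173 A_ack=0 B_seq=0 B_ack=173
After event 1: A_seq=173 A_ack=181 B_seq=181 B_ack=173
After event 2: A_seq=173 A_ack=181 B_seq=266 B_ack=173

173 181 266 173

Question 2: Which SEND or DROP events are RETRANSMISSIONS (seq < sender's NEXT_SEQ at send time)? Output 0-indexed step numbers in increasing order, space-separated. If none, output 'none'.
Step 0: SEND seq=100 -> fresh
Step 1: SEND seq=0 -> fresh
Step 2: DROP seq=181 -> fresh
Step 3: SEND seq=266 -> fresh
Step 4: SEND seq=173 -> fresh
Step 5: SEND seq=233 -> fresh
Step 6: SEND seq=246 -> fresh

Answer: none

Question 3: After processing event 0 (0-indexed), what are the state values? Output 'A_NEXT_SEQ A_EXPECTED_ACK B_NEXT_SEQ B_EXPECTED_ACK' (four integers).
After event 0: A_seq=173 A_ack=0 B_seq=0 B_ack=173

173 0 0 173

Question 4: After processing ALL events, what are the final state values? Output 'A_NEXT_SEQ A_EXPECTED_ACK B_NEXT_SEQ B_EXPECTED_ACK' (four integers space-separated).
Answer: 378 181 431 378

Derivation:
After event 0: A_seq=173 A_ack=0 B_seq=0 B_ack=173
After event 1: A_seq=173 A_ack=181 B_seq=181 B_ack=173
After event 2: A_seq=173 A_ack=181 B_seq=266 B_ack=173
After event 3: A_seq=173 A_ack=181 B_seq=431 B_ack=173
After event 4: A_seq=233 A_ack=181 B_seq=431 B_ack=233
After event 5: A_seq=246 A_ack=181 B_seq=431 B_ack=246
After event 6: A_seq=378 A_ack=181 B_seq=431 B_ack=378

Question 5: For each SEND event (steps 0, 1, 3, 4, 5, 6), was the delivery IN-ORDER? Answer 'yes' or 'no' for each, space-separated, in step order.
Answer: yes yes no yes yes yes

Derivation:
Step 0: SEND seq=100 -> in-order
Step 1: SEND seq=0 -> in-order
Step 3: SEND seq=266 -> out-of-order
Step 4: SEND seq=173 -> in-order
Step 5: SEND seq=233 -> in-order
Step 6: SEND seq=246 -> in-order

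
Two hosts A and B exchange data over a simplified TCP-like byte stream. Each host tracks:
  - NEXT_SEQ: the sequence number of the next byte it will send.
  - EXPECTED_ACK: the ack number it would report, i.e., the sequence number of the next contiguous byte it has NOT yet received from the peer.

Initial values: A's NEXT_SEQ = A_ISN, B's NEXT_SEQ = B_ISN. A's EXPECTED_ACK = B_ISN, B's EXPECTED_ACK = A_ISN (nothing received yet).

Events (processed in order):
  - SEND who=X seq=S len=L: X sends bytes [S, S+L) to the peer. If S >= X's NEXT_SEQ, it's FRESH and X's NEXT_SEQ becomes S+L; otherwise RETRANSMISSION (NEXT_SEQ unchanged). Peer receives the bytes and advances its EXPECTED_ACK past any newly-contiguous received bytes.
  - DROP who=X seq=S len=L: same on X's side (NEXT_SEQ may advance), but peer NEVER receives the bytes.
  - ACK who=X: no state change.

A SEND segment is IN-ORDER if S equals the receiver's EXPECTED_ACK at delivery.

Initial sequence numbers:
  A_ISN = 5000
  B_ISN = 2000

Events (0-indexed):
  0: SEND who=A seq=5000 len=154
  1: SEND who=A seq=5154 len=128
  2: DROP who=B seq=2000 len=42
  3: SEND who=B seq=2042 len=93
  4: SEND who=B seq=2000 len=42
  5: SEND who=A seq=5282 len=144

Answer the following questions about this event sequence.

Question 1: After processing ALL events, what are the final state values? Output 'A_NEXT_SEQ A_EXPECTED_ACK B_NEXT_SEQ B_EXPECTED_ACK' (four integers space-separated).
After event 0: A_seq=5154 A_ack=2000 B_seq=2000 B_ack=5154
After event 1: A_seq=5282 A_ack=2000 B_seq=2000 B_ack=5282
After event 2: A_seq=5282 A_ack=2000 B_seq=2042 B_ack=5282
After event 3: A_seq=5282 A_ack=2000 B_seq=2135 B_ack=5282
After event 4: A_seq=5282 A_ack=2135 B_seq=2135 B_ack=5282
After event 5: A_seq=5426 A_ack=2135 B_seq=2135 B_ack=5426

Answer: 5426 2135 2135 5426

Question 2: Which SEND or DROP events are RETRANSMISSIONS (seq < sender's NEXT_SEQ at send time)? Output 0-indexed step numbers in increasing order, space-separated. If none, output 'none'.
Answer: 4

Derivation:
Step 0: SEND seq=5000 -> fresh
Step 1: SEND seq=5154 -> fresh
Step 2: DROP seq=2000 -> fresh
Step 3: SEND seq=2042 -> fresh
Step 4: SEND seq=2000 -> retransmit
Step 5: SEND seq=5282 -> fresh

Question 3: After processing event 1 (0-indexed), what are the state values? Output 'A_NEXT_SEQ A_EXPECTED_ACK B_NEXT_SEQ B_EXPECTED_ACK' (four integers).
After event 0: A_seq=5154 A_ack=2000 B_seq=2000 B_ack=5154
After event 1: A_seq=5282 A_ack=2000 B_seq=2000 B_ack=5282

5282 2000 2000 5282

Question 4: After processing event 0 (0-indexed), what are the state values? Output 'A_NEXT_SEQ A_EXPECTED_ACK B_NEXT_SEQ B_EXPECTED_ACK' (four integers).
After event 0: A_seq=5154 A_ack=2000 B_seq=2000 B_ack=5154

5154 2000 2000 5154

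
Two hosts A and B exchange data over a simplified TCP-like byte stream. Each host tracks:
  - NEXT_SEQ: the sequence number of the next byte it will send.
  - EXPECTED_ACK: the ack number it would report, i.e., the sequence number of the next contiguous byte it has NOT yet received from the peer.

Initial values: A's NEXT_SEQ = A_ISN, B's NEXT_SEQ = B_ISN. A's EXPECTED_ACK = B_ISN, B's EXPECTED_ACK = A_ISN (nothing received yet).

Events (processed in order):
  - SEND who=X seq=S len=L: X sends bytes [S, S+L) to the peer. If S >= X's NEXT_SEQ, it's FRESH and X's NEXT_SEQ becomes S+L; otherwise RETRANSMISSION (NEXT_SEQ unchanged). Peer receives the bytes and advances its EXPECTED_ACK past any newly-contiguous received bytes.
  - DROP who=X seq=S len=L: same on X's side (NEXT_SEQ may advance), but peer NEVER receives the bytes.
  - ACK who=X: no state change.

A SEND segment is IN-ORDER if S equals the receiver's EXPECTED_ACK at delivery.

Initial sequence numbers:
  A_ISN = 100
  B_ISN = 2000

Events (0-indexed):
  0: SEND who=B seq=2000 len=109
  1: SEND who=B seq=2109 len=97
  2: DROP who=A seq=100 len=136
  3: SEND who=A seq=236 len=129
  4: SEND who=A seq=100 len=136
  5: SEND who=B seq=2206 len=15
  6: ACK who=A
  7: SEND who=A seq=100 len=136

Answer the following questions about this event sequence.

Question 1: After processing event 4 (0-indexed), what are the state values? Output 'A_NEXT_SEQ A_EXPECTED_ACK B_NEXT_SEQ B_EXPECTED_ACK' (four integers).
After event 0: A_seq=100 A_ack=2109 B_seq=2109 B_ack=100
After event 1: A_seq=100 A_ack=2206 B_seq=2206 B_ack=100
After event 2: A_seq=236 A_ack=2206 B_seq=2206 B_ack=100
After event 3: A_seq=365 A_ack=2206 B_seq=2206 B_ack=100
After event 4: A_seq=365 A_ack=2206 B_seq=2206 B_ack=365

365 2206 2206 365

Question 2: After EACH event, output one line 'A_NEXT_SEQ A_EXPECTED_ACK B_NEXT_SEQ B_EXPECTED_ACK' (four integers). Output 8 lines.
100 2109 2109 100
100 2206 2206 100
236 2206 2206 100
365 2206 2206 100
365 2206 2206 365
365 2221 2221 365
365 2221 2221 365
365 2221 2221 365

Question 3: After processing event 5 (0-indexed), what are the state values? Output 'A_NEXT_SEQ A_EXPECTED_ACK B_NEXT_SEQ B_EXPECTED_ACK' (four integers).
After event 0: A_seq=100 A_ack=2109 B_seq=2109 B_ack=100
After event 1: A_seq=100 A_ack=2206 B_seq=2206 B_ack=100
After event 2: A_seq=236 A_ack=2206 B_seq=2206 B_ack=100
After event 3: A_seq=365 A_ack=2206 B_seq=2206 B_ack=100
After event 4: A_seq=365 A_ack=2206 B_seq=2206 B_ack=365
After event 5: A_seq=365 A_ack=2221 B_seq=2221 B_ack=365

365 2221 2221 365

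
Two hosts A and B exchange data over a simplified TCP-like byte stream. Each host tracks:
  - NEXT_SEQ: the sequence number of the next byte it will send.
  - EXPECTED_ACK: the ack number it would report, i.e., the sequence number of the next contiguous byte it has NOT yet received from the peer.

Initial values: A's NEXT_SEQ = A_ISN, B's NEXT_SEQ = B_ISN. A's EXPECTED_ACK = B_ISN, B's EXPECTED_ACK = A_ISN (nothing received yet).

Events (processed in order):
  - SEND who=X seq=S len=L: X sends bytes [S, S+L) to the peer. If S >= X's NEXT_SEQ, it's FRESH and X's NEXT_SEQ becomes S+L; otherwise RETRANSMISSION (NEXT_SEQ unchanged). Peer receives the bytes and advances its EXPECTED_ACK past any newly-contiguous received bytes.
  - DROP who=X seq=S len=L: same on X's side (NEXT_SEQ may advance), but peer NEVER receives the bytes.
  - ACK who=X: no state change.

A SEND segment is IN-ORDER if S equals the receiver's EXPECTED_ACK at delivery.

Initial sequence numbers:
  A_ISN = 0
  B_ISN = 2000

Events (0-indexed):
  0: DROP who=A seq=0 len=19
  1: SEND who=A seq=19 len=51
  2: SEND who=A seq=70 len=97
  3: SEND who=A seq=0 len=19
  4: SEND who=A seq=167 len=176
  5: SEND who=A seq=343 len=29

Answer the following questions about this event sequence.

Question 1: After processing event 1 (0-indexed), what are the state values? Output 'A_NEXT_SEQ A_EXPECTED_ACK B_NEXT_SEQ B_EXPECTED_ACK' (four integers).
After event 0: A_seq=19 A_ack=2000 B_seq=2000 B_ack=0
After event 1: A_seq=70 A_ack=2000 B_seq=2000 B_ack=0

70 2000 2000 0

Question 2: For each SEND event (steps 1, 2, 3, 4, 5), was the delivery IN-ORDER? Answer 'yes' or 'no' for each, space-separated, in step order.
Step 1: SEND seq=19 -> out-of-order
Step 2: SEND seq=70 -> out-of-order
Step 3: SEND seq=0 -> in-order
Step 4: SEND seq=167 -> in-order
Step 5: SEND seq=343 -> in-order

Answer: no no yes yes yes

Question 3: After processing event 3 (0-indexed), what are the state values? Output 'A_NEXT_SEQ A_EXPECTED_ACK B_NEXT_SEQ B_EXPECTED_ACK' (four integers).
After event 0: A_seq=19 A_ack=2000 B_seq=2000 B_ack=0
After event 1: A_seq=70 A_ack=2000 B_seq=2000 B_ack=0
After event 2: A_seq=167 A_ack=2000 B_seq=2000 B_ack=0
After event 3: A_seq=167 A_ack=2000 B_seq=2000 B_ack=167

167 2000 2000 167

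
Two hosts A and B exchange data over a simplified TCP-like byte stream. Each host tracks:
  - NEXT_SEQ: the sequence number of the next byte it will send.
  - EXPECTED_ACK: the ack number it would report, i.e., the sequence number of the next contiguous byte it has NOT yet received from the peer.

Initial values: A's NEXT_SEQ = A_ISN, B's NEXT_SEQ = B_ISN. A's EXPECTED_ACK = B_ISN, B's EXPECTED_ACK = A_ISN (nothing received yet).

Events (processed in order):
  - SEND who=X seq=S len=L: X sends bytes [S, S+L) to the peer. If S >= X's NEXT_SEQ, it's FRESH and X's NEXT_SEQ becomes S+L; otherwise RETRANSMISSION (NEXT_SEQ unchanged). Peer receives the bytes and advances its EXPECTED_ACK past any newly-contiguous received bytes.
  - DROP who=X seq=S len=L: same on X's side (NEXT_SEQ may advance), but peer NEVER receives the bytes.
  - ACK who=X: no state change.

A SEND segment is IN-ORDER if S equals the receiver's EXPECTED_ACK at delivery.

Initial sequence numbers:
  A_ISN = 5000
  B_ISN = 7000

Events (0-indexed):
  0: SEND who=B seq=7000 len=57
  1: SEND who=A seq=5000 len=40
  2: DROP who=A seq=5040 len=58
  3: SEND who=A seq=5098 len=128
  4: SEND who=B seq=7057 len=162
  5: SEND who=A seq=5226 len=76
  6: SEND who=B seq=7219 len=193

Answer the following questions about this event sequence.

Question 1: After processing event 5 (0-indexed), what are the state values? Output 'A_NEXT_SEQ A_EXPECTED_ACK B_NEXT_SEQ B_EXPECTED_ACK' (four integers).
After event 0: A_seq=5000 A_ack=7057 B_seq=7057 B_ack=5000
After event 1: A_seq=5040 A_ack=7057 B_seq=7057 B_ack=5040
After event 2: A_seq=5098 A_ack=7057 B_seq=7057 B_ack=5040
After event 3: A_seq=5226 A_ack=7057 B_seq=7057 B_ack=5040
After event 4: A_seq=5226 A_ack=7219 B_seq=7219 B_ack=5040
After event 5: A_seq=5302 A_ack=7219 B_seq=7219 B_ack=5040

5302 7219 7219 5040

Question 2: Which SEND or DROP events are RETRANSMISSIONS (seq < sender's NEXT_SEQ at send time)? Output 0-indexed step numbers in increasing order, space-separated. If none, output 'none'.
Step 0: SEND seq=7000 -> fresh
Step 1: SEND seq=5000 -> fresh
Step 2: DROP seq=5040 -> fresh
Step 3: SEND seq=5098 -> fresh
Step 4: SEND seq=7057 -> fresh
Step 5: SEND seq=5226 -> fresh
Step 6: SEND seq=7219 -> fresh

Answer: none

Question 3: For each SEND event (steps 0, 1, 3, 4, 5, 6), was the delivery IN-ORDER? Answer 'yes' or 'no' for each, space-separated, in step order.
Answer: yes yes no yes no yes

Derivation:
Step 0: SEND seq=7000 -> in-order
Step 1: SEND seq=5000 -> in-order
Step 3: SEND seq=5098 -> out-of-order
Step 4: SEND seq=7057 -> in-order
Step 5: SEND seq=5226 -> out-of-order
Step 6: SEND seq=7219 -> in-order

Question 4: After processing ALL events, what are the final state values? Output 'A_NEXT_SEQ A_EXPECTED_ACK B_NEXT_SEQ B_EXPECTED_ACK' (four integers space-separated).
After event 0: A_seq=5000 A_ack=7057 B_seq=7057 B_ack=5000
After event 1: A_seq=5040 A_ack=7057 B_seq=7057 B_ack=5040
After event 2: A_seq=5098 A_ack=7057 B_seq=7057 B_ack=5040
After event 3: A_seq=5226 A_ack=7057 B_seq=7057 B_ack=5040
After event 4: A_seq=5226 A_ack=7219 B_seq=7219 B_ack=5040
After event 5: A_seq=5302 A_ack=7219 B_seq=7219 B_ack=5040
After event 6: A_seq=5302 A_ack=7412 B_seq=7412 B_ack=5040

Answer: 5302 7412 7412 5040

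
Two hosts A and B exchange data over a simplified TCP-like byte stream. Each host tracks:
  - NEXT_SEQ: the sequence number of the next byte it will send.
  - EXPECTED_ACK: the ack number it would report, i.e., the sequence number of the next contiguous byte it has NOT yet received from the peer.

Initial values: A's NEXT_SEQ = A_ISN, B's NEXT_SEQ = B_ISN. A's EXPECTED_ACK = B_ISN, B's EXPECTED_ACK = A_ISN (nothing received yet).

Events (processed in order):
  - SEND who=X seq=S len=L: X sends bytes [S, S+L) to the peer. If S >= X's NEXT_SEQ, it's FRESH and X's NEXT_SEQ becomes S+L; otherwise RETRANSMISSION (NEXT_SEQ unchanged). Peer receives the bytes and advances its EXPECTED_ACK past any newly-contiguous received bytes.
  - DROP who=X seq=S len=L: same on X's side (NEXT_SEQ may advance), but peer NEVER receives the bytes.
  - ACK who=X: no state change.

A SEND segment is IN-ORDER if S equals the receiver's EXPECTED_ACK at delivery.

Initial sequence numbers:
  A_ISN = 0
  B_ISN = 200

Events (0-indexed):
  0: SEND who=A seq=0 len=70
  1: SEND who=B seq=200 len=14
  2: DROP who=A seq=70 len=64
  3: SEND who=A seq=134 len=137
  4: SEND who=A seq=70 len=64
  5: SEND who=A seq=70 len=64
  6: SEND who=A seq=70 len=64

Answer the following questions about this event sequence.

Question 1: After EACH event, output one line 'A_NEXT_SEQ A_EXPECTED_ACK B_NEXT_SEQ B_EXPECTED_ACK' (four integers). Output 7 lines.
70 200 200 70
70 214 214 70
134 214 214 70
271 214 214 70
271 214 214 271
271 214 214 271
271 214 214 271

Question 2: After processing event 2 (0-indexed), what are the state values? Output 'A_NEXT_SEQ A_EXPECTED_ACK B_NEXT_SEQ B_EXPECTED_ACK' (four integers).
After event 0: A_seq=70 A_ack=200 B_seq=200 B_ack=70
After event 1: A_seq=70 A_ack=214 B_seq=214 B_ack=70
After event 2: A_seq=134 A_ack=214 B_seq=214 B_ack=70

134 214 214 70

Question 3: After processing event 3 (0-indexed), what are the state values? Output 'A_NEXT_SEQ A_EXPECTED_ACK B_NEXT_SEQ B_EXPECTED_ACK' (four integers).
After event 0: A_seq=70 A_ack=200 B_seq=200 B_ack=70
After event 1: A_seq=70 A_ack=214 B_seq=214 B_ack=70
After event 2: A_seq=134 A_ack=214 B_seq=214 B_ack=70
After event 3: A_seq=271 A_ack=214 B_seq=214 B_ack=70

271 214 214 70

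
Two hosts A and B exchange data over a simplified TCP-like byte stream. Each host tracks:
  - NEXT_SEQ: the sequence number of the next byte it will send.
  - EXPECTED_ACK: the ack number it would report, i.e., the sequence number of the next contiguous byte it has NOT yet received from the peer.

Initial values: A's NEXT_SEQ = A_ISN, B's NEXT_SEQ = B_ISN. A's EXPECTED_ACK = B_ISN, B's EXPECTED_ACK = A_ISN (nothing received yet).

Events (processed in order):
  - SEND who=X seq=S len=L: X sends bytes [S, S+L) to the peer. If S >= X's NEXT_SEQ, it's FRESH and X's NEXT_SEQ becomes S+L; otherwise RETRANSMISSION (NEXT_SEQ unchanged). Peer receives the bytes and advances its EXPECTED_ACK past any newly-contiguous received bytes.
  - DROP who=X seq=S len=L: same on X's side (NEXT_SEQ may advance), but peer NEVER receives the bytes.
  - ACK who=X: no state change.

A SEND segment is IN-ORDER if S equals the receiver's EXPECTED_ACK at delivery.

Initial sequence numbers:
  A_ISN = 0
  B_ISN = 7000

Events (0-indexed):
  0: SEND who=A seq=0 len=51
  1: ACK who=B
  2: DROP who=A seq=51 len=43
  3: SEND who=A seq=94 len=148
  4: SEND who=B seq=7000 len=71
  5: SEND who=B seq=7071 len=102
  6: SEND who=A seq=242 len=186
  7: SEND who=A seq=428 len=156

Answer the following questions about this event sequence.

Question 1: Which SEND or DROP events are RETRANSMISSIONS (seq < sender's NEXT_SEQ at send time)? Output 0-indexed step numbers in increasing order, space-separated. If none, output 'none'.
Answer: none

Derivation:
Step 0: SEND seq=0 -> fresh
Step 2: DROP seq=51 -> fresh
Step 3: SEND seq=94 -> fresh
Step 4: SEND seq=7000 -> fresh
Step 5: SEND seq=7071 -> fresh
Step 6: SEND seq=242 -> fresh
Step 7: SEND seq=428 -> fresh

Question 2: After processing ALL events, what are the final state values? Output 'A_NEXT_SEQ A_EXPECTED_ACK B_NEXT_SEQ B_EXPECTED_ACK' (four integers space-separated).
Answer: 584 7173 7173 51

Derivation:
After event 0: A_seq=51 A_ack=7000 B_seq=7000 B_ack=51
After event 1: A_seq=51 A_ack=7000 B_seq=7000 B_ack=51
After event 2: A_seq=94 A_ack=7000 B_seq=7000 B_ack=51
After event 3: A_seq=242 A_ack=7000 B_seq=7000 B_ack=51
After event 4: A_seq=242 A_ack=7071 B_seq=7071 B_ack=51
After event 5: A_seq=242 A_ack=7173 B_seq=7173 B_ack=51
After event 6: A_seq=428 A_ack=7173 B_seq=7173 B_ack=51
After event 7: A_seq=584 A_ack=7173 B_seq=7173 B_ack=51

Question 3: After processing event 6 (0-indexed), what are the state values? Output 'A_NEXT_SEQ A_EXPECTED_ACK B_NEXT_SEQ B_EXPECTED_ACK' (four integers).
After event 0: A_seq=51 A_ack=7000 B_seq=7000 B_ack=51
After event 1: A_seq=51 A_ack=7000 B_seq=7000 B_ack=51
After event 2: A_seq=94 A_ack=7000 B_seq=7000 B_ack=51
After event 3: A_seq=242 A_ack=7000 B_seq=7000 B_ack=51
After event 4: A_seq=242 A_ack=7071 B_seq=7071 B_ack=51
After event 5: A_seq=242 A_ack=7173 B_seq=7173 B_ack=51
After event 6: A_seq=428 A_ack=7173 B_seq=7173 B_ack=51

428 7173 7173 51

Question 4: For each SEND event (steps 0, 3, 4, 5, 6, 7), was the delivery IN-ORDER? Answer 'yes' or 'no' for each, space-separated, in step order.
Answer: yes no yes yes no no

Derivation:
Step 0: SEND seq=0 -> in-order
Step 3: SEND seq=94 -> out-of-order
Step 4: SEND seq=7000 -> in-order
Step 5: SEND seq=7071 -> in-order
Step 6: SEND seq=242 -> out-of-order
Step 7: SEND seq=428 -> out-of-order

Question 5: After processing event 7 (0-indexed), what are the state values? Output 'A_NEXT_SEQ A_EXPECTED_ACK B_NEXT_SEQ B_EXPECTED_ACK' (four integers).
After event 0: A_seq=51 A_ack=7000 B_seq=7000 B_ack=51
After event 1: A_seq=51 A_ack=7000 B_seq=7000 B_ack=51
After event 2: A_seq=94 A_ack=7000 B_seq=7000 B_ack=51
After event 3: A_seq=242 A_ack=7000 B_seq=7000 B_ack=51
After event 4: A_seq=242 A_ack=7071 B_seq=7071 B_ack=51
After event 5: A_seq=242 A_ack=7173 B_seq=7173 B_ack=51
After event 6: A_seq=428 A_ack=7173 B_seq=7173 B_ack=51
After event 7: A_seq=584 A_ack=7173 B_seq=7173 B_ack=51

584 7173 7173 51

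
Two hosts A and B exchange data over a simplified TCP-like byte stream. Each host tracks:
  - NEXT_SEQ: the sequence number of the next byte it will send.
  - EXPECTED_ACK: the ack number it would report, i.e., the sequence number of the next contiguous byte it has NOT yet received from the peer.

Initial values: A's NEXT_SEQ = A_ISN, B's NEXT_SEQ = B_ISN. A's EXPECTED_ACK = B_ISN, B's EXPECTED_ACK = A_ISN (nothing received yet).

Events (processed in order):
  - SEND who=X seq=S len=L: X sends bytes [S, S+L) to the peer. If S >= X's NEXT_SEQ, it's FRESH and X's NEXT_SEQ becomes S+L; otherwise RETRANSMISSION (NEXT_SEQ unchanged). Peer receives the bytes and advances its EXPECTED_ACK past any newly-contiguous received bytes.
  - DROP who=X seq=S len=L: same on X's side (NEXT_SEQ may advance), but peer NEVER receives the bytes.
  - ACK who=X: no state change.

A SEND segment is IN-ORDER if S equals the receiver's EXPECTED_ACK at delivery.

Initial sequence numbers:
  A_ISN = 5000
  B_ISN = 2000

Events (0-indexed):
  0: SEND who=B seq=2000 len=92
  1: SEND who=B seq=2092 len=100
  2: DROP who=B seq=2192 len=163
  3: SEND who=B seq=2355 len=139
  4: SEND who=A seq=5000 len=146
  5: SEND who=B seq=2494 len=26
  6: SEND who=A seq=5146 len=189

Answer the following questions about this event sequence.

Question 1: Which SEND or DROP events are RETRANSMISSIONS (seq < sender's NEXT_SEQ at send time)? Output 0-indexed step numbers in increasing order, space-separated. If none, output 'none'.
Step 0: SEND seq=2000 -> fresh
Step 1: SEND seq=2092 -> fresh
Step 2: DROP seq=2192 -> fresh
Step 3: SEND seq=2355 -> fresh
Step 4: SEND seq=5000 -> fresh
Step 5: SEND seq=2494 -> fresh
Step 6: SEND seq=5146 -> fresh

Answer: none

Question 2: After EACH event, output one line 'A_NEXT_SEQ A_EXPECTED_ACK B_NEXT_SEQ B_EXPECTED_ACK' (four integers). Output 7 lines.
5000 2092 2092 5000
5000 2192 2192 5000
5000 2192 2355 5000
5000 2192 2494 5000
5146 2192 2494 5146
5146 2192 2520 5146
5335 2192 2520 5335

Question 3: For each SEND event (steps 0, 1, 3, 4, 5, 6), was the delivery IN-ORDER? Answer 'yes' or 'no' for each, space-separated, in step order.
Answer: yes yes no yes no yes

Derivation:
Step 0: SEND seq=2000 -> in-order
Step 1: SEND seq=2092 -> in-order
Step 3: SEND seq=2355 -> out-of-order
Step 4: SEND seq=5000 -> in-order
Step 5: SEND seq=2494 -> out-of-order
Step 6: SEND seq=5146 -> in-order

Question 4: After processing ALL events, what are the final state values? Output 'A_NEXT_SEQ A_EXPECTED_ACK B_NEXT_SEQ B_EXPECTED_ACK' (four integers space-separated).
After event 0: A_seq=5000 A_ack=2092 B_seq=2092 B_ack=5000
After event 1: A_seq=5000 A_ack=2192 B_seq=2192 B_ack=5000
After event 2: A_seq=5000 A_ack=2192 B_seq=2355 B_ack=5000
After event 3: A_seq=5000 A_ack=2192 B_seq=2494 B_ack=5000
After event 4: A_seq=5146 A_ack=2192 B_seq=2494 B_ack=5146
After event 5: A_seq=5146 A_ack=2192 B_seq=2520 B_ack=5146
After event 6: A_seq=5335 A_ack=2192 B_seq=2520 B_ack=5335

Answer: 5335 2192 2520 5335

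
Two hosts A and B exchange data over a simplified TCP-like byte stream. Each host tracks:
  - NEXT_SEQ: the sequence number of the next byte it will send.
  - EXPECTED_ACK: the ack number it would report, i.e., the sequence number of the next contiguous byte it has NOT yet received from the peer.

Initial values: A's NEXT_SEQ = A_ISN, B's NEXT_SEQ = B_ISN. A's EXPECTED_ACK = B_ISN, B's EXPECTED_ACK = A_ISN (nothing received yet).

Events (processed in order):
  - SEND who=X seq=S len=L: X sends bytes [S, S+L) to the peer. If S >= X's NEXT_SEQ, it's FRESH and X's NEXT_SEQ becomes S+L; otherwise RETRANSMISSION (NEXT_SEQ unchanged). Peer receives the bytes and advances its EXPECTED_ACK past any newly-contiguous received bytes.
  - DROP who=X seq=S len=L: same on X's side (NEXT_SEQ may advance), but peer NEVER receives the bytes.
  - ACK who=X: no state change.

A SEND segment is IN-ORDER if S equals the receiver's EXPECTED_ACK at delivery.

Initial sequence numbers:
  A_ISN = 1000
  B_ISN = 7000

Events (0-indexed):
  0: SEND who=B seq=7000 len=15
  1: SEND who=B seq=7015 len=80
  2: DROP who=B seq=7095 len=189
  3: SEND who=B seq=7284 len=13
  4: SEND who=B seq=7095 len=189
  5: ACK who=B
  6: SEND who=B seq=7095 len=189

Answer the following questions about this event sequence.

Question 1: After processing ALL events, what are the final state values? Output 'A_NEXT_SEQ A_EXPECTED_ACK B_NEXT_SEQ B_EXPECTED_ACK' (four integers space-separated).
After event 0: A_seq=1000 A_ack=7015 B_seq=7015 B_ack=1000
After event 1: A_seq=1000 A_ack=7095 B_seq=7095 B_ack=1000
After event 2: A_seq=1000 A_ack=7095 B_seq=7284 B_ack=1000
After event 3: A_seq=1000 A_ack=7095 B_seq=7297 B_ack=1000
After event 4: A_seq=1000 A_ack=7297 B_seq=7297 B_ack=1000
After event 5: A_seq=1000 A_ack=7297 B_seq=7297 B_ack=1000
After event 6: A_seq=1000 A_ack=7297 B_seq=7297 B_ack=1000

Answer: 1000 7297 7297 1000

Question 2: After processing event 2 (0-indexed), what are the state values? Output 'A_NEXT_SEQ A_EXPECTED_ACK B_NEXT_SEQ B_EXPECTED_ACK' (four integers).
After event 0: A_seq=1000 A_ack=7015 B_seq=7015 B_ack=1000
After event 1: A_seq=1000 A_ack=7095 B_seq=7095 B_ack=1000
After event 2: A_seq=1000 A_ack=7095 B_seq=7284 B_ack=1000

1000 7095 7284 1000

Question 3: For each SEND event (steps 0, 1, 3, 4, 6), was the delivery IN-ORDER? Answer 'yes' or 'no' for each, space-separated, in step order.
Answer: yes yes no yes no

Derivation:
Step 0: SEND seq=7000 -> in-order
Step 1: SEND seq=7015 -> in-order
Step 3: SEND seq=7284 -> out-of-order
Step 4: SEND seq=7095 -> in-order
Step 6: SEND seq=7095 -> out-of-order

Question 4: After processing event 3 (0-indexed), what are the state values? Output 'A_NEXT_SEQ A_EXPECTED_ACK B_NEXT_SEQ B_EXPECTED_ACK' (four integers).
After event 0: A_seq=1000 A_ack=7015 B_seq=7015 B_ack=1000
After event 1: A_seq=1000 A_ack=7095 B_seq=7095 B_ack=1000
After event 2: A_seq=1000 A_ack=7095 B_seq=7284 B_ack=1000
After event 3: A_seq=1000 A_ack=7095 B_seq=7297 B_ack=1000

1000 7095 7297 1000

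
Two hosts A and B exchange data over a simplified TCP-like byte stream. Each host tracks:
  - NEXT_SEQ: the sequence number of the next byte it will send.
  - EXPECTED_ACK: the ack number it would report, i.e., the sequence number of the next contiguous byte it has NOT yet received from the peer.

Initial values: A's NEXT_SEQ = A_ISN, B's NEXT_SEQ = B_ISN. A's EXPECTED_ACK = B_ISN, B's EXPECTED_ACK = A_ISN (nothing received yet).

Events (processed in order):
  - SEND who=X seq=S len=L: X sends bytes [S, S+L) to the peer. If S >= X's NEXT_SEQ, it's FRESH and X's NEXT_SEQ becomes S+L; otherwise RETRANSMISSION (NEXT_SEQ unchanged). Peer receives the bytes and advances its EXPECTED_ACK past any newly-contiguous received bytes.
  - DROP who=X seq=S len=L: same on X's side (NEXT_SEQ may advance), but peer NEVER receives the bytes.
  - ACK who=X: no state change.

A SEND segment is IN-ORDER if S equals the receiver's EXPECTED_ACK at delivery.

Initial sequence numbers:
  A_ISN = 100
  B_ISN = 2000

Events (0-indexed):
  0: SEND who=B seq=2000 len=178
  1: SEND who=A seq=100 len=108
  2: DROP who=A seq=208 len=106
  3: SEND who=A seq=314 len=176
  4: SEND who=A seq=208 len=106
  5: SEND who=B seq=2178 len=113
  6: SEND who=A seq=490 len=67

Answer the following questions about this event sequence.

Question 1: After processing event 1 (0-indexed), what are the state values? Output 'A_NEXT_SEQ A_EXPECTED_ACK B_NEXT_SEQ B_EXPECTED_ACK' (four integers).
After event 0: A_seq=100 A_ack=2178 B_seq=2178 B_ack=100
After event 1: A_seq=208 A_ack=2178 B_seq=2178 B_ack=208

208 2178 2178 208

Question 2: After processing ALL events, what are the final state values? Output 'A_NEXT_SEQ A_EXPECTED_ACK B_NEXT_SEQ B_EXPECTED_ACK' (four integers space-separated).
Answer: 557 2291 2291 557

Derivation:
After event 0: A_seq=100 A_ack=2178 B_seq=2178 B_ack=100
After event 1: A_seq=208 A_ack=2178 B_seq=2178 B_ack=208
After event 2: A_seq=314 A_ack=2178 B_seq=2178 B_ack=208
After event 3: A_seq=490 A_ack=2178 B_seq=2178 B_ack=208
After event 4: A_seq=490 A_ack=2178 B_seq=2178 B_ack=490
After event 5: A_seq=490 A_ack=2291 B_seq=2291 B_ack=490
After event 6: A_seq=557 A_ack=2291 B_seq=2291 B_ack=557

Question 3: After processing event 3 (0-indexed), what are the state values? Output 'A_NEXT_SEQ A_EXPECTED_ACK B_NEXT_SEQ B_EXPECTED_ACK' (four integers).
After event 0: A_seq=100 A_ack=2178 B_seq=2178 B_ack=100
After event 1: A_seq=208 A_ack=2178 B_seq=2178 B_ack=208
After event 2: A_seq=314 A_ack=2178 B_seq=2178 B_ack=208
After event 3: A_seq=490 A_ack=2178 B_seq=2178 B_ack=208

490 2178 2178 208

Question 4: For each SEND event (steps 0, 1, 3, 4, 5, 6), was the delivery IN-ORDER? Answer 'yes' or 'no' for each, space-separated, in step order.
Step 0: SEND seq=2000 -> in-order
Step 1: SEND seq=100 -> in-order
Step 3: SEND seq=314 -> out-of-order
Step 4: SEND seq=208 -> in-order
Step 5: SEND seq=2178 -> in-order
Step 6: SEND seq=490 -> in-order

Answer: yes yes no yes yes yes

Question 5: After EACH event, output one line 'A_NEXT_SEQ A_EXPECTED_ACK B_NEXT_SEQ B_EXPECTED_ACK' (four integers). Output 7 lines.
100 2178 2178 100
208 2178 2178 208
314 2178 2178 208
490 2178 2178 208
490 2178 2178 490
490 2291 2291 490
557 2291 2291 557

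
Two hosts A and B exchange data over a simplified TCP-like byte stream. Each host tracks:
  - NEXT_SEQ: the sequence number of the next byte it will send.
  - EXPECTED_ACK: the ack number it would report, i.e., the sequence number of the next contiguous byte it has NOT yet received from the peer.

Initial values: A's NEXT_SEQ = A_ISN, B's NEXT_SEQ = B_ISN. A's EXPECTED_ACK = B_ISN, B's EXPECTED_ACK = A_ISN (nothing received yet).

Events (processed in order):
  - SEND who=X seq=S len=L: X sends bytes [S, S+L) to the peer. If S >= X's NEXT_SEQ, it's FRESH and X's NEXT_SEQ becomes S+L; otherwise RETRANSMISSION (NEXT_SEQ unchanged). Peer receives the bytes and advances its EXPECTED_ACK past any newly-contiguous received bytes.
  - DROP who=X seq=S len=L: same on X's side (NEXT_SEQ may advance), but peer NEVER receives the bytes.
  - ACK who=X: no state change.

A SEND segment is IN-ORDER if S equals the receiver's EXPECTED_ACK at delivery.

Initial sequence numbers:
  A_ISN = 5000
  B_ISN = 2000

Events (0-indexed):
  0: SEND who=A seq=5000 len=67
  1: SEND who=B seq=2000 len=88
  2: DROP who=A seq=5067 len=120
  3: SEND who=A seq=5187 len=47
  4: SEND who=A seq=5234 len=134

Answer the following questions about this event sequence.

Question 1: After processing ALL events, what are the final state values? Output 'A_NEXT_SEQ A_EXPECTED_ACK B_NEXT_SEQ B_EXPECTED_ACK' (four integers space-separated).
After event 0: A_seq=5067 A_ack=2000 B_seq=2000 B_ack=5067
After event 1: A_seq=5067 A_ack=2088 B_seq=2088 B_ack=5067
After event 2: A_seq=5187 A_ack=2088 B_seq=2088 B_ack=5067
After event 3: A_seq=5234 A_ack=2088 B_seq=2088 B_ack=5067
After event 4: A_seq=5368 A_ack=2088 B_seq=2088 B_ack=5067

Answer: 5368 2088 2088 5067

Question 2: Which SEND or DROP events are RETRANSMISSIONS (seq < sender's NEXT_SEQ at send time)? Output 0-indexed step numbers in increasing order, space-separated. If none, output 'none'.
Step 0: SEND seq=5000 -> fresh
Step 1: SEND seq=2000 -> fresh
Step 2: DROP seq=5067 -> fresh
Step 3: SEND seq=5187 -> fresh
Step 4: SEND seq=5234 -> fresh

Answer: none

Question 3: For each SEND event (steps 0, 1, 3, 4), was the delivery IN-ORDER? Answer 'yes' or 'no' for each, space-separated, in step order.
Step 0: SEND seq=5000 -> in-order
Step 1: SEND seq=2000 -> in-order
Step 3: SEND seq=5187 -> out-of-order
Step 4: SEND seq=5234 -> out-of-order

Answer: yes yes no no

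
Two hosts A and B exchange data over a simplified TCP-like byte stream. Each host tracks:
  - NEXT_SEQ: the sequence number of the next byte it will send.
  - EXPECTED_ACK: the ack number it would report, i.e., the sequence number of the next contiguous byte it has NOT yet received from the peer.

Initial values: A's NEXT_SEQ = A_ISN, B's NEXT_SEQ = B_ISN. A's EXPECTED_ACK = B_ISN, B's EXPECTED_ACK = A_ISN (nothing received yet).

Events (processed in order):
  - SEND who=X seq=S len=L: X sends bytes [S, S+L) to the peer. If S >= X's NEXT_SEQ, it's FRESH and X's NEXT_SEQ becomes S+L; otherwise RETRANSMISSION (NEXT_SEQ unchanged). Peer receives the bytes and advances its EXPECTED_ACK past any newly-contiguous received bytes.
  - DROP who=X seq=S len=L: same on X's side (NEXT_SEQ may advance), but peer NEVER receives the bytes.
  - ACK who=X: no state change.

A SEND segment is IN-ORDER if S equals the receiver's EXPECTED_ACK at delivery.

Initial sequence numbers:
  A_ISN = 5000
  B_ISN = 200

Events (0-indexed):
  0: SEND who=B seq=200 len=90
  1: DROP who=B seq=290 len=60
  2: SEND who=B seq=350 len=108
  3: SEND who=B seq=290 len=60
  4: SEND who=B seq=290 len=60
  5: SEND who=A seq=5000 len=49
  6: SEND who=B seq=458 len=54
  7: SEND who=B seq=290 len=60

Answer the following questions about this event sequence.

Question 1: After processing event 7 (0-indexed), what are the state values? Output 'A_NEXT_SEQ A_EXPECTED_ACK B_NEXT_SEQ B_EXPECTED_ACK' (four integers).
After event 0: A_seq=5000 A_ack=290 B_seq=290 B_ack=5000
After event 1: A_seq=5000 A_ack=290 B_seq=350 B_ack=5000
After event 2: A_seq=5000 A_ack=290 B_seq=458 B_ack=5000
After event 3: A_seq=5000 A_ack=458 B_seq=458 B_ack=5000
After event 4: A_seq=5000 A_ack=458 B_seq=458 B_ack=5000
After event 5: A_seq=5049 A_ack=458 B_seq=458 B_ack=5049
After event 6: A_seq=5049 A_ack=512 B_seq=512 B_ack=5049
After event 7: A_seq=5049 A_ack=512 B_seq=512 B_ack=5049

5049 512 512 5049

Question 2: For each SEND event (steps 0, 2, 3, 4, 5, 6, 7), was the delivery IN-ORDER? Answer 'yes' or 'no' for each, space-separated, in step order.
Answer: yes no yes no yes yes no

Derivation:
Step 0: SEND seq=200 -> in-order
Step 2: SEND seq=350 -> out-of-order
Step 3: SEND seq=290 -> in-order
Step 4: SEND seq=290 -> out-of-order
Step 5: SEND seq=5000 -> in-order
Step 6: SEND seq=458 -> in-order
Step 7: SEND seq=290 -> out-of-order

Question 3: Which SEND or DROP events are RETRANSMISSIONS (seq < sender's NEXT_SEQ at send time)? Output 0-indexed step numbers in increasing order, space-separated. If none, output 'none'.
Answer: 3 4 7

Derivation:
Step 0: SEND seq=200 -> fresh
Step 1: DROP seq=290 -> fresh
Step 2: SEND seq=350 -> fresh
Step 3: SEND seq=290 -> retransmit
Step 4: SEND seq=290 -> retransmit
Step 5: SEND seq=5000 -> fresh
Step 6: SEND seq=458 -> fresh
Step 7: SEND seq=290 -> retransmit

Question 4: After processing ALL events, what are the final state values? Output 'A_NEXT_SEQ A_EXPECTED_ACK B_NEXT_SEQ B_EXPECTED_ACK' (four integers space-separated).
After event 0: A_seq=5000 A_ack=290 B_seq=290 B_ack=5000
After event 1: A_seq=5000 A_ack=290 B_seq=350 B_ack=5000
After event 2: A_seq=5000 A_ack=290 B_seq=458 B_ack=5000
After event 3: A_seq=5000 A_ack=458 B_seq=458 B_ack=5000
After event 4: A_seq=5000 A_ack=458 B_seq=458 B_ack=5000
After event 5: A_seq=5049 A_ack=458 B_seq=458 B_ack=5049
After event 6: A_seq=5049 A_ack=512 B_seq=512 B_ack=5049
After event 7: A_seq=5049 A_ack=512 B_seq=512 B_ack=5049

Answer: 5049 512 512 5049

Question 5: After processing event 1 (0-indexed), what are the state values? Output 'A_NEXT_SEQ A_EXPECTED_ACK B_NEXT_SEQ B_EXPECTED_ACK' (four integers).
After event 0: A_seq=5000 A_ack=290 B_seq=290 B_ack=5000
After event 1: A_seq=5000 A_ack=290 B_seq=350 B_ack=5000

5000 290 350 5000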